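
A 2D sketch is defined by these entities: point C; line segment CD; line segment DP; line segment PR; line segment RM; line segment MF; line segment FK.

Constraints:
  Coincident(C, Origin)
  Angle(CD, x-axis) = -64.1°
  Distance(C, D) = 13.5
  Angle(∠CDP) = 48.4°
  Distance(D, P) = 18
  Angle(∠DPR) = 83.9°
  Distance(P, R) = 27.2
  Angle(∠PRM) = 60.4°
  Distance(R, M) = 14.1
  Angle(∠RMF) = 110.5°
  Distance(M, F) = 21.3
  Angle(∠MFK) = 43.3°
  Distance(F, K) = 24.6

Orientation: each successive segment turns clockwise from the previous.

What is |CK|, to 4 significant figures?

15.43

C is at the origin; CD runs at -64.1° with length 13.5, so D = (5.897, -12.14). ∠CDP = 48.4° gives DP at 164.3° from the x-axis; with |DP| = 18.0, P = (-11.43, -7.273). ∠DPR = 83.9° gives PR at 68.20° from the x-axis; with |PR| = 27.2, R = (-1.330, 17.98). ∠PRM = 60.4° gives RM at -51.40° from the x-axis; with |RM| = 14.1, M = (7.466, 6.962). ∠RMF = 110.5° gives MF at -120.9° from the x-axis; with |MF| = 21.3, F = (-3.472, -11.31). ∠MFK = 43.3° gives FK at 102.4° from the x-axis; with |FK| = 24.6, K = (-8.755, 12.71). Then |CK| = |K − C| = 15.43.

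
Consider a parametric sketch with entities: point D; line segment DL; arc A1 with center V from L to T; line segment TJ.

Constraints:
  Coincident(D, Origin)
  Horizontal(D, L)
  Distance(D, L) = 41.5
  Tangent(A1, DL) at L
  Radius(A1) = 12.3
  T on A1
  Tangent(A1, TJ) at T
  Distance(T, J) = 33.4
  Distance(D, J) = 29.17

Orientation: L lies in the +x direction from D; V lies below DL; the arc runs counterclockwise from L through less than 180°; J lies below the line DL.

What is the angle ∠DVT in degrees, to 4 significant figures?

27.77°

Checks: ∠(VL, LD) = 90.00° ✓; |VT| = 12.30 ✓; ∠(VT, TJ) = 90.00° ✓; |TJ| = 33.40 ✓; |DJ| = 29.17 ✓.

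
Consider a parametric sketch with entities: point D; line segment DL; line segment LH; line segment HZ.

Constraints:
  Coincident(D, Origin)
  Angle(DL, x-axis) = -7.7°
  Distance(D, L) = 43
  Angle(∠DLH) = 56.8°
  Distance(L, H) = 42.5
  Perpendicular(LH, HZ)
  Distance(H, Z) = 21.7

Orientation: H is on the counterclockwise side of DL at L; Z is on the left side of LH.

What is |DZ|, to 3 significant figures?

23.7

D is at the origin; DL runs at -7.7° with length 43.0, so L = 43.0·(cos -7.7°, sin -7.7°) = (42.6, -5.76). ∠DLH = 56.8°, so LH runs at -7.7° + (180° − 56.8°) = 116° from the x-axis; with |LH| = 42.5, H = L + 42.5·(cos 116°, sin 116°) = (24.3, 32.6). LH is perpendicular to HZ; with |HZ| = 21.7 on the left of LH, Z = H + 21.7·(-0.903, -0.431) = (4.73, 23.3). Then |DZ| = |Z − D| = 23.7.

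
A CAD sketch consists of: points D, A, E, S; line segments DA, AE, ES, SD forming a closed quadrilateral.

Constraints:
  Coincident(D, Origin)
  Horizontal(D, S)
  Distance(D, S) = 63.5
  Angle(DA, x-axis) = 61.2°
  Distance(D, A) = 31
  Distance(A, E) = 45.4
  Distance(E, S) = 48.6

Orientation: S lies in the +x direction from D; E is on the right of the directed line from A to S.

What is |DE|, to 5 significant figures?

25.810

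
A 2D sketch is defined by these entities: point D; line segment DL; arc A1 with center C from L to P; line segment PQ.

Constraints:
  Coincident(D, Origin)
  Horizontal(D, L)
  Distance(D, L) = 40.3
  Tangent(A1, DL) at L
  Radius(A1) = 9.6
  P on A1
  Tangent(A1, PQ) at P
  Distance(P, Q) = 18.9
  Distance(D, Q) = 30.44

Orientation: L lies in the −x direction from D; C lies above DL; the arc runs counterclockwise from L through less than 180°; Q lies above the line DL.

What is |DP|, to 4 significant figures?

32.43

Checks: |CP| = 9.600 ✓; ∠(CP, PQ) = 90.00° ✓; |PQ| = 18.90 ✓; |DQ| = 30.44 ✓.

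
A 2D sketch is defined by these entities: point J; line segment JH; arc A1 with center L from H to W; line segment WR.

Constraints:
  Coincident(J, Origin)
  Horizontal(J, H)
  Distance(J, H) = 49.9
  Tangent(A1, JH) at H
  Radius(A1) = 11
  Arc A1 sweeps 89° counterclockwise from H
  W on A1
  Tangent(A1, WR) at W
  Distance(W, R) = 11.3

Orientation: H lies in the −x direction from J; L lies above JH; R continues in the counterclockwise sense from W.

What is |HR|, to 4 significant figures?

24.78

J is at the origin; J and H share the same y with |JH| = 49.9 and H on the −x side, so H = (-49.90, 0.000). The tangent condition forces LH to be normal to JH, so L = H + (0, 11) = (-49.90, 11.00). On A1, H sits at bearing -90° from L; an 89° counterclockwise sweep puts W at bearing -1°, so W = L + 11.0·(cos -1°, sin -1°) = (-38.90, 10.81). The tangent condition forces LW to be normal to WR, so WR runs along (−sin -1°, cos -1°); with |WR| = 11.3, R = (-38.70, 22.11). Then |HR| = |R − H| = 24.78.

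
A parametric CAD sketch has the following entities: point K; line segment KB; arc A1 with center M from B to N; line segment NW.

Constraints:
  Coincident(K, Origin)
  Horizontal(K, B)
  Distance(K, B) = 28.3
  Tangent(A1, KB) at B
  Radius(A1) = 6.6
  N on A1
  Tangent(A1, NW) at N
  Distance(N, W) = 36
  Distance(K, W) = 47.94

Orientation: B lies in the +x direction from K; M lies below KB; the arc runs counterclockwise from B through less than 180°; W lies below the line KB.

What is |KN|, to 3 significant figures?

22.7

K is at the origin; KB is horizontal with |KB| = 28.3 and B on the +x side, so B = (28.3, 0.00). The tangent condition forces MB to be normal to KB, so M = B + (0, -6.6) = (28.3, -6.60). Since MN ⟂ NW (tangency), |MW| = √(6.6² + 36.0²) = 36.6 regardless of where N sits on A1. So W lies on both circle(K, 47.94) and circle(M, 36.6); the below-KB intersection is W = (21.9, -42.6). N is the foot of the tangent from W: N = (21.7, -6.64).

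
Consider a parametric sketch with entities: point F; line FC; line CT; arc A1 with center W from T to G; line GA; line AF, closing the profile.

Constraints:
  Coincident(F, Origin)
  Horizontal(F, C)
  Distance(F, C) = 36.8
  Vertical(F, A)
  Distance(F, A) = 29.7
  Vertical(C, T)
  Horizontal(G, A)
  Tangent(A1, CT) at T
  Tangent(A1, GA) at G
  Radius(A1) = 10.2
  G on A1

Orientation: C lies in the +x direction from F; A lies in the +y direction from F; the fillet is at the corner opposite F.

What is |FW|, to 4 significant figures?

32.98

F is at the origin; F and C share the same y with |FC| = 36.8 and C on the +x side, so C = (36.80, 0.000). FA is vertical with |FA| = 29.7 and A on the +y side, so A = (0.000, 29.70). The virtual corner opposite F is at (36.80, 29.70). Since A1 is tangent to CT there, WT ⟂ CT and the tangent condition forces WG to be normal to GA, with radius 10.2, so the center W sits 10.2 in from both sides at W = (26.60, 19.50). Then |FW| = |W − F| = 32.98.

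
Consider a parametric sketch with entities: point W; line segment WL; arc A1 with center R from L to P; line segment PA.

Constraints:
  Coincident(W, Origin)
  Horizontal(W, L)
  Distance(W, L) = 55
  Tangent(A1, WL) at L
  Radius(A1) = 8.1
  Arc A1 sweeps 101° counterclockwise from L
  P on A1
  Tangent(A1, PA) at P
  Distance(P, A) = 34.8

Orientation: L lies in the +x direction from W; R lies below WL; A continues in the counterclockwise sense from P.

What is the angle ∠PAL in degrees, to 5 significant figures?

12.714°

W is at the origin; W and L share the same y with |WL| = 55.0 and L on the +x side, so L = (55.000, 0.0000). The tangent condition forces RL to be normal to WL, so R = L + (0, -8.1) = (55.000, -8.1000). On A1, L sits at bearing 90° from R; a 101° counterclockwise sweep puts P at bearing 191°, so P = R + 8.1·(cos 191°, sin 191°) = (47.049, -9.6456). The tangent condition forces RP to be normal to PA, so PA runs along (−sin 191°, cos 191°); with |PA| = 34.8, A = (53.689, -43.806). Then cos ∠PAL = AP·AL / (|AP||AL|), giving 12.714°.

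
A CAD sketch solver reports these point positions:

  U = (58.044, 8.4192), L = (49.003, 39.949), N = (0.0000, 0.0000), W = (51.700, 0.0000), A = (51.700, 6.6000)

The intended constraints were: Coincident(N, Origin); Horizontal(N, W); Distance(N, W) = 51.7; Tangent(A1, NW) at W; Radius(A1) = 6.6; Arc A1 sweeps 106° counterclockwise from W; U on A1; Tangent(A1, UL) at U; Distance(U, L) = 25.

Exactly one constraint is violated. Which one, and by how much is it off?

Distance(U, L) = 25 — off by 7.80.

N = (0.00, 0.00) ✓; N.y = 0.00, W.y = 0.00 ✓; |NW| = 51.70 ✓; ∠(AW, WN) = 90.00° ✓; |AW| = 6.600 ✓; bearing(A→U) − bearing(A→W) = 106.0° ✓; |AU| = 6.600 ✓; ∠(AU, UL) = 90.00° ✓; |UL| = 32.80 ✗.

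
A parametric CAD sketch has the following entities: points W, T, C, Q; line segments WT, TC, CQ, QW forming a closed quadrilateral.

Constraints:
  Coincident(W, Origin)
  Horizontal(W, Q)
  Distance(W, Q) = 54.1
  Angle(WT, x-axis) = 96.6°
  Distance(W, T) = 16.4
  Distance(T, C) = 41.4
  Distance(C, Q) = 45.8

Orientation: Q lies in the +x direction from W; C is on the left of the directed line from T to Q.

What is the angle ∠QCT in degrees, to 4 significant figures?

83.76°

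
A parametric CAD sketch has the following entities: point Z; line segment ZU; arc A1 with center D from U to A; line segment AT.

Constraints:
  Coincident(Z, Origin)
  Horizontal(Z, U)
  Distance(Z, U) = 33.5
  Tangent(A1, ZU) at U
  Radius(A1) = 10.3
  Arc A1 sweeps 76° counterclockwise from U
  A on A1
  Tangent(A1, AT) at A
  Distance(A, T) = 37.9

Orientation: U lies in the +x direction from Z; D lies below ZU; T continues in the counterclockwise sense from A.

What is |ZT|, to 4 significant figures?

46.83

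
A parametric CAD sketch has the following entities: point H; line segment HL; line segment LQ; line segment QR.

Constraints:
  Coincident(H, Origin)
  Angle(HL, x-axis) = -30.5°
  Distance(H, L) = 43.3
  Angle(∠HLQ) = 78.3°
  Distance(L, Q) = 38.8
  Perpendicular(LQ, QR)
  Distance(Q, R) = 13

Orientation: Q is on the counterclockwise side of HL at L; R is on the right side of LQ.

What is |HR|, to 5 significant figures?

63.011

H is at the origin; HL runs at -30.5° with length 43.3, so L = 43.3·(cos -30.5°, sin -30.5°) = (37.309, -21.976). ∠HLQ = 78.3°, so LQ runs at -30.5° + (180° − 78.3°) = 71.200° from the x-axis; with |LQ| = 38.8, Q = L + 38.8·(cos 71.200°, sin 71.200°) = (49.812, 14.754). LQ is perpendicular to QR; with |QR| = 13.0 on the right of LQ, R = Q + 13.0·(0.94665, -0.32227) = (62.119, 10.564). Then |HR| = |R − H| = 63.011.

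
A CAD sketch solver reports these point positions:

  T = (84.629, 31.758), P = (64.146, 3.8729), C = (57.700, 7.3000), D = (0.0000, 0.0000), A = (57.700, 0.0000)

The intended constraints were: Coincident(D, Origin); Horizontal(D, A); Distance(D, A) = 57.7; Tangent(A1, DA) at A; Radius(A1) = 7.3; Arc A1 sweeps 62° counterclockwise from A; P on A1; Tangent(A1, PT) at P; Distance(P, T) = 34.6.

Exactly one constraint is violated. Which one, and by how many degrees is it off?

Tangent(A1, PT) at P — off by 8.30°.

D = (0.00, 0.00) ✓; D.y = 0.00, A.y = 0.00 ✓; |DA| = 57.70 ✓; ∠(CA, AD) = 90.00° ✓; |CA| = 7.300 ✓; bearing(C→P) − bearing(C→A) = 62.00° ✓; |CP| = 7.300 ✓; ∠(CP, PT) = 98.30° ✗; |PT| = 34.60 ✓.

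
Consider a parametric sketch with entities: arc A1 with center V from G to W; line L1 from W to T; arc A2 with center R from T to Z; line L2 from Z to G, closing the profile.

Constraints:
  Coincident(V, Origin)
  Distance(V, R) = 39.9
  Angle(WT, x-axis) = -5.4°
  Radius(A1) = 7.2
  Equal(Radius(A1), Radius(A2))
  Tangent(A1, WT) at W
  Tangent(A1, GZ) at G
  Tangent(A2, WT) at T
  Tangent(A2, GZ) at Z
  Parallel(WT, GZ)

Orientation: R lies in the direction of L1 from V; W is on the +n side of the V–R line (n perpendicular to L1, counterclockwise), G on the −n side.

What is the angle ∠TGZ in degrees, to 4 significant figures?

19.84°

The slot axis is L1's direction at -5.4°, so u = (cos -5.4°, sin -5.4°) = (0.9956, -0.09411) and n = (−sin -5.4°, cos -5.4°) = (0.09411, 0.9956). V is at the origin and R lies 39.9 along u from V, so R = 39.9·u = (39.72, -3.755). Tangency of A1 to both parallel lines with radius 7.2 puts W and G at V ± 7.2·n: W = (0.6776, 7.168), G = (-0.6776, -7.168). Equal radii place T and Z the same way about R: T = R + 7.2·n = (40.40, 3.413), Z = R − 7.2·n = (39.05, -10.92). Then cos ∠TGZ = GT·GZ / (|GT||GZ|), giving 19.84°.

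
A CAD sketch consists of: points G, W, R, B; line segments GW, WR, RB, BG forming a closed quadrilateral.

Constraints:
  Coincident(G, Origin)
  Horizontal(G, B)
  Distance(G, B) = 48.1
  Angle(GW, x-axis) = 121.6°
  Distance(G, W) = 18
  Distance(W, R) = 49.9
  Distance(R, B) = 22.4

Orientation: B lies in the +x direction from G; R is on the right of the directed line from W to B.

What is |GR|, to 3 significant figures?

33.9

Checks: |WR| = 49.90 ✓; |RB| = 22.40 ✓.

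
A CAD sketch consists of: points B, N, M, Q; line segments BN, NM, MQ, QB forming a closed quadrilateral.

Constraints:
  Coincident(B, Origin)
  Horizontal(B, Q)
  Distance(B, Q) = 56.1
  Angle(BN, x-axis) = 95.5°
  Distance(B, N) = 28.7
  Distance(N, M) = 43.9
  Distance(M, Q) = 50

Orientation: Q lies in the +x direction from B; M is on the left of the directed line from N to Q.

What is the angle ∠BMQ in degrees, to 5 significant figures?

60.864°

B is at the origin; BQ is horizontal with |BQ| = 56.1 and Q in +x, so Q = (56.1, 0). BN runs at 95.5° with |BN| = 28.7, so N = (-2.7508, 28.568). M is determined by |NM| = 43.9 and |MQ| = 50.0 together: it lies at the intersection of circle(N, 43.9) and circle(Q, 50.0). With |NQ| = 65.418, the foot of the radical line on NQ is 28.331 from N and the perpendicular offset is √(43.9² − 28.331²) = 33.534. Taking the left-of-NQ solution: M = (37.381, 46.364).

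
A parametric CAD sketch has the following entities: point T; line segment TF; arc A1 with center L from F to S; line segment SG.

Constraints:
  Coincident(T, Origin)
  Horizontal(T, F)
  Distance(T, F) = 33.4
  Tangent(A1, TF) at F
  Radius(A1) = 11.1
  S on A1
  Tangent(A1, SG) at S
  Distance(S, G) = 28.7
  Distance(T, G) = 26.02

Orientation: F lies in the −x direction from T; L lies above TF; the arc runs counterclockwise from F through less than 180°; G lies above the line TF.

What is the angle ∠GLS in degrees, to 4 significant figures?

68.86°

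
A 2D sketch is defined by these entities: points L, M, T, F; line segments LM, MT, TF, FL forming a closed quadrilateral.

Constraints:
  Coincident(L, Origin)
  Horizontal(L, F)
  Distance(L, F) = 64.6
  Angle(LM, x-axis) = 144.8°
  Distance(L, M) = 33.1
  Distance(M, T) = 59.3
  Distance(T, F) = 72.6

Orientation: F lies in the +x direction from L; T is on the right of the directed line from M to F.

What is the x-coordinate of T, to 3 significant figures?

0.230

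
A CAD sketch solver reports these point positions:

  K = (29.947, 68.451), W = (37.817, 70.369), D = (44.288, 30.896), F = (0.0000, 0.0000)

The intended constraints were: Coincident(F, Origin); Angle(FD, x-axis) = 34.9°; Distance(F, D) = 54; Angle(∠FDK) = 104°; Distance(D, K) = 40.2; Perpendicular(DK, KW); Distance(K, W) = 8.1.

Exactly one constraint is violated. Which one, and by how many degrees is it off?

Perpendicular(DK, KW) — off by 7.20°.

F = (0.00, 0.00) ✓; FD at 34.90° ✓; |FD| = 54.00 ✓; ∠FDK = 104.0° ✓; |DK| = 40.20 ✓; ∠(DK, KW) = 97.20° ✗; |KW| = 8.100 ✓.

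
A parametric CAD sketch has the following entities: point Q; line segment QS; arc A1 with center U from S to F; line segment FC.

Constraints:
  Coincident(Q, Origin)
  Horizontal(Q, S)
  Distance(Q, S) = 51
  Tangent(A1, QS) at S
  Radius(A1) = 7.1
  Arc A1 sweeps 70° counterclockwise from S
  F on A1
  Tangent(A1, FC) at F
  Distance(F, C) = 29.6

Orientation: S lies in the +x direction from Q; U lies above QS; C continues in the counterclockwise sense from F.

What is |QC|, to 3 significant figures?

75.2

Q is at the origin; QS is horizontal with |QS| = 51.0 and S on the +x side, so S = (51.0, 0.00). Tangency of A1 to QS means the radius US is perpendicular to QS, so U = S + (0, 7.1) = (51.0, 7.10). On A1, S sits at bearing -90° from U; a 70° counterclockwise sweep puts F at bearing -20°, so F = U + 7.1·(cos -20°, sin -20°) = (57.7, 4.67). Since A1 is tangent to FC there, UF ⟂ FC, so FC runs along (−sin -20°, cos -20°); with |FC| = 29.6, C = (67.8, 32.5). Then |QC| = |C − Q| = 75.2.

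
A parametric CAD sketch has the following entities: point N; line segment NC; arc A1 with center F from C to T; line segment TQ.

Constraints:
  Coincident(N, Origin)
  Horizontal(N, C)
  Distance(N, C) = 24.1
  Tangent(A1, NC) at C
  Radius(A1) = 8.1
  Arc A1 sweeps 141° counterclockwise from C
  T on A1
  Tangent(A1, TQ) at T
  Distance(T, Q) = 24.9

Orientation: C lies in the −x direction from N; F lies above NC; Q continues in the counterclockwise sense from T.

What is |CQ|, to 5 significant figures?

33.273

On A1, C sits at bearing -90° from F; a 141° counterclockwise sweep puts T at bearing 51°, so T = F + 8.1·(cos 51°, sin 51°) = (-19.003, 14.395). Since A1 is tangent to TQ there, FT ⟂ TQ, so TQ runs along (−sin 51°, cos 51°); with |TQ| = 24.9, Q = (-38.353, 30.065). Then |CQ| = |Q − C| = 33.273.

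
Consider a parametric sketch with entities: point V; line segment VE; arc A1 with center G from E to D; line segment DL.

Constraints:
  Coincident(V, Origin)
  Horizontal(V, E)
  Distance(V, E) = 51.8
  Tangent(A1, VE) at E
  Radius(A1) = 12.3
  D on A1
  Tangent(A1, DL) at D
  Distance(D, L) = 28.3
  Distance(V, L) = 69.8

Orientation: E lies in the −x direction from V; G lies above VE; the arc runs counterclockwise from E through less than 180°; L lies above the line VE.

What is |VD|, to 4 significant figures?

44.99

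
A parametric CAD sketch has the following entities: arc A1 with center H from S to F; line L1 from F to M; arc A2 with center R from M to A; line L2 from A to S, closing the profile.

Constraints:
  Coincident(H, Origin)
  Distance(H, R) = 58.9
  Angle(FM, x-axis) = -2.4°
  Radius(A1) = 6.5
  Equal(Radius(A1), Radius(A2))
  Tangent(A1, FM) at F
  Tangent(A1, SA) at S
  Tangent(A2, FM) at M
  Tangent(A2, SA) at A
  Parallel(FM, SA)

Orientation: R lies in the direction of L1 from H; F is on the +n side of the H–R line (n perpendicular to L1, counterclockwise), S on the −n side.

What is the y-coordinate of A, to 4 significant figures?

-8.961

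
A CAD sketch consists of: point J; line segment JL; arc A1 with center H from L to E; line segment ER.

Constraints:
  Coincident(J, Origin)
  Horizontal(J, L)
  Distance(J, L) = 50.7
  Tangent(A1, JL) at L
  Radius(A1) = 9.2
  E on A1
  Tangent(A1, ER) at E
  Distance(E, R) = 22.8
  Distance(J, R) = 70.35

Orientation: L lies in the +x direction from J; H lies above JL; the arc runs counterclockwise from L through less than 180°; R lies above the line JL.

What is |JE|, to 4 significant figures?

60.26

Checks: |HL| = 9.200 ✓; |HE| = 9.200 ✓; ∠(HE, ER) = 90.00° ✓; |ER| = 22.80 ✓; |JR| = 70.35 ✓.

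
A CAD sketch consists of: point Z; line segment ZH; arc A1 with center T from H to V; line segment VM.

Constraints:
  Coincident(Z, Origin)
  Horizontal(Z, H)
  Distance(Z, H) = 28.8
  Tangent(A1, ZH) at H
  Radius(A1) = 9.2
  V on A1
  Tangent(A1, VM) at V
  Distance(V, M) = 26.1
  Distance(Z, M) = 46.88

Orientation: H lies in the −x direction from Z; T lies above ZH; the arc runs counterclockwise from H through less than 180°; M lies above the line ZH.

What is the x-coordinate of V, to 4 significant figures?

-20.14

Checks: |TV| = 9.200 ✓; ∠(TV, VM) = 90.00° ✓; |VM| = 26.10 ✓; |ZM| = 46.88 ✓.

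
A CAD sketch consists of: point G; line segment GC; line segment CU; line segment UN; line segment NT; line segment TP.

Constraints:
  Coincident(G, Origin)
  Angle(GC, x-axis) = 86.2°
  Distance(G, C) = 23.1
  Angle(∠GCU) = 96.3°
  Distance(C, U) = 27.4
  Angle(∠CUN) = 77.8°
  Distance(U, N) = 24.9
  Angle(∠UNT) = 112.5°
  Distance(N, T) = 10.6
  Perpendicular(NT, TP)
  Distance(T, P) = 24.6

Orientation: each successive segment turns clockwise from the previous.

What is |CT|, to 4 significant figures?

28.73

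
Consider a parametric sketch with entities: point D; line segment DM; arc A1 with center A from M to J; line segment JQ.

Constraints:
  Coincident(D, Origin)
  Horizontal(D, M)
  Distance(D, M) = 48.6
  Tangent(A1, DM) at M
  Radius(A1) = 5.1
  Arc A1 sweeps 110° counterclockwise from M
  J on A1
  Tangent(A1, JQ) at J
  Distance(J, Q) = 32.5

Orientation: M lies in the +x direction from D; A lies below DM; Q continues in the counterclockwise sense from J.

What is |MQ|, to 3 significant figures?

37.9

D is at the origin; DM is horizontal with |DM| = 48.6 and M on the +x side, so M = (48.6, 0.00). A1 meets DM tangentially, so AM is at right angles to DM, so A = M + (0, -5.1) = (48.6, -5.10). On A1, M sits at bearing 90° from A; a 110° counterclockwise sweep puts J at bearing 200°, so J = A + 5.1·(cos 200°, sin 200°) = (43.8, -6.84). Tangency of A1 to JQ means the radius AJ is perpendicular to JQ, so JQ runs along (−sin 200°, cos 200°); with |JQ| = 32.5, Q = (54.9, -37.4). Then |MQ| = |Q − M| = 37.9.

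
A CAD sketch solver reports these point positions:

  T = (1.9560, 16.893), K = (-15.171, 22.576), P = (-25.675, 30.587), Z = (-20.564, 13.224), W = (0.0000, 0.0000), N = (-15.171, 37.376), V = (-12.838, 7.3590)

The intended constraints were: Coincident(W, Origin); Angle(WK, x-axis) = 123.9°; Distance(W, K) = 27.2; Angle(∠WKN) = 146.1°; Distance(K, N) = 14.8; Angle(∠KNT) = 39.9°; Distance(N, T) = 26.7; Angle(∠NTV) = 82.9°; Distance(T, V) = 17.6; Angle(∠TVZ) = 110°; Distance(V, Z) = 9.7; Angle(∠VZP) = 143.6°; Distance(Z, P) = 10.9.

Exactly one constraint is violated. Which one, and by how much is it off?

Distance(Z, P) = 10.9 — off by 7.20.

W = (0.00, 0.00) ✓; WK at 123.9° ✓; |WK| = 27.20 ✓; ∠WKN = 146.1° ✓; |KN| = 14.80 ✓; ∠KNT = 39.90° ✓; |NT| = 26.70 ✓; ∠NTV = 82.90° ✓; |TV| = 17.60 ✓; ∠TVZ = 110.0° ✓; |VZ| = 9.700 ✓; ∠VZP = 143.6° ✓; |ZP| = 18.10 ✗.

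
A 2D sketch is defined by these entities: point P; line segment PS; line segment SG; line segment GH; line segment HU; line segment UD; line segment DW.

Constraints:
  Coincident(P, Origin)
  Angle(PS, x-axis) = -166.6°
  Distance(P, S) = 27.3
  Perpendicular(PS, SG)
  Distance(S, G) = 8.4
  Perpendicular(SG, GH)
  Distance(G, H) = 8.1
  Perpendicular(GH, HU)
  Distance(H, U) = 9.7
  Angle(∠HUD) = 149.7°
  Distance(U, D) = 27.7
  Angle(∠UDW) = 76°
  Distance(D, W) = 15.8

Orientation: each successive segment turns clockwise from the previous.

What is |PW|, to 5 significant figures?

46.689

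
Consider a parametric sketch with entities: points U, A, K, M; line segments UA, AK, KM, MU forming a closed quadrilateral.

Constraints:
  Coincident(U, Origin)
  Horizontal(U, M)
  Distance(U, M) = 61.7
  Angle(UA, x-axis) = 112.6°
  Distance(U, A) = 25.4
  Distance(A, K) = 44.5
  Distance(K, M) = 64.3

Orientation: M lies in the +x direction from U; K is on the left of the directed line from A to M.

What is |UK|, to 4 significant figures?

57.55

U is at the origin; U and M share the same y with |UM| = 61.7 and M in +x, so M = (61.7, 0). UA runs at 112.6° with |UA| = 25.4, so A = (-9.761, 23.45). K is determined by |AK| = 44.5 and |KM| = 64.3 together: it lies at the intersection of circle(A, 44.5) and circle(M, 64.3). With |AM| = 75.21, the foot of the radical line on AM is 23.28 from A and the perpendicular offset is √(44.5² − 23.28²) = 37.92. Taking the left-of-AM solution: K = (24.19, 52.22).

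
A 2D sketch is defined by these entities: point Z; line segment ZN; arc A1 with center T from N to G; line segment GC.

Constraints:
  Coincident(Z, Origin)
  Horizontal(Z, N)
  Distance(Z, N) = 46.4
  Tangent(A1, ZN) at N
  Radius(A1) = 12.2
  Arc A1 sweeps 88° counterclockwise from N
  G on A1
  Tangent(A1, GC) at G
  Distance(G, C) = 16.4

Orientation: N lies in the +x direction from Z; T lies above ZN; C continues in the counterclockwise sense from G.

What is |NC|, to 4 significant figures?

30.92

Z is at the origin; ZN is horizontal with |ZN| = 46.4 and N on the +x side, so N = (46.40, 0.000). The tangent condition forces TN to be normal to ZN, so T = N + (0, 12.2) = (46.40, 12.20). On A1, N sits at bearing -90° from T; an 88° counterclockwise sweep puts G at bearing -2°, so G = T + 12.2·(cos -2°, sin -2°) = (58.59, 11.77). Tangency of A1 to GC means the radius TG is perpendicular to GC, so GC runs along (−sin -2°, cos -2°); with |GC| = 16.4, C = (59.16, 28.16). Then |NC| = |C − N| = 30.92.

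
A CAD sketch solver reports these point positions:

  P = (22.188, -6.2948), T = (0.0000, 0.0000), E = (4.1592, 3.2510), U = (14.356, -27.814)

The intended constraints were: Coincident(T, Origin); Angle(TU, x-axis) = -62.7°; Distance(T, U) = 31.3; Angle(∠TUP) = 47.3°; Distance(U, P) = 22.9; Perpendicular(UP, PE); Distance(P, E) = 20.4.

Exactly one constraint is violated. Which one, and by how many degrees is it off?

Perpendicular(UP, PE) — off by 7.90°.

T = (0.00, 0.00) ✓; TU at -62.70° ✓; |TU| = 31.30 ✓; ∠TUP = 47.30° ✓; |UP| = 22.90 ✓; ∠(UP, PE) = 82.10° ✗; |PE| = 20.40 ✓.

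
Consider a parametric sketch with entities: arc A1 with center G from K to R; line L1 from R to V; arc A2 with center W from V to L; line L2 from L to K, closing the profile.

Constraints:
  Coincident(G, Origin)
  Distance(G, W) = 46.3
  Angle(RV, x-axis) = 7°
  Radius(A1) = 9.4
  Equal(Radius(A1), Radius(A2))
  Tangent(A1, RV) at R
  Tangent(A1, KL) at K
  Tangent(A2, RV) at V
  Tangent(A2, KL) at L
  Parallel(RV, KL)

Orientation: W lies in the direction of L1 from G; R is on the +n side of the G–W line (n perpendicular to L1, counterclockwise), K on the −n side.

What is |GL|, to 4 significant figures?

47.24

The slot axis is L1's direction at 7.0°, so u = (cos 7.0°, sin 7.0°) = (0.9925, 0.1219) and n = (−sin 7.0°, cos 7.0°) = (-0.1219, 0.9925). G is at the origin and W lies 46.3 along u from G, so W = 46.3·u = (45.95, 5.643). Tangency of A1 to both parallel lines with radius 9.4 puts R and K at G ± 9.4·n: R = (-1.146, 9.330), K = (1.146, -9.330). Equal radii place V and L the same way about W: V = W + 9.4·n = (44.81, 14.97), L = W − 9.4·n = (47.10, -3.687). Then |GL| = |L − G| = 47.24.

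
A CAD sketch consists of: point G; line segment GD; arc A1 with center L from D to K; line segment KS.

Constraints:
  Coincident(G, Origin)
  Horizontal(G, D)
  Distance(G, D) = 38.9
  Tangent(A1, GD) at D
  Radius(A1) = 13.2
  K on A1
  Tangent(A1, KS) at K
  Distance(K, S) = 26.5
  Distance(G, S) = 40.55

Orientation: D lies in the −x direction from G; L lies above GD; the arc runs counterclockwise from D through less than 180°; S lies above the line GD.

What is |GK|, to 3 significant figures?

27.9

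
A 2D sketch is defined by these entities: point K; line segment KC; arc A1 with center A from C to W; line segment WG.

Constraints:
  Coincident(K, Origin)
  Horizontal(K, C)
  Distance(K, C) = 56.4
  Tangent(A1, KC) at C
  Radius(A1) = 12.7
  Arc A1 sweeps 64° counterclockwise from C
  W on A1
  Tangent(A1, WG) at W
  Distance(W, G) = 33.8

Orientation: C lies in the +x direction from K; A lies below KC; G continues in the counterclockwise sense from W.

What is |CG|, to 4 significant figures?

45.77

On A1, C sits at bearing 90° from A; a 64° counterclockwise sweep puts W at bearing 154°, so W = A + 12.7·(cos 154°, sin 154°) = (44.99, -7.133). A1 meets WG tangentially, so AW is at right angles to WG, so WG runs along (−sin 154°, cos 154°); with |WG| = 33.8, G = (30.17, -37.51). Then |CG| = |G − C| = 45.77.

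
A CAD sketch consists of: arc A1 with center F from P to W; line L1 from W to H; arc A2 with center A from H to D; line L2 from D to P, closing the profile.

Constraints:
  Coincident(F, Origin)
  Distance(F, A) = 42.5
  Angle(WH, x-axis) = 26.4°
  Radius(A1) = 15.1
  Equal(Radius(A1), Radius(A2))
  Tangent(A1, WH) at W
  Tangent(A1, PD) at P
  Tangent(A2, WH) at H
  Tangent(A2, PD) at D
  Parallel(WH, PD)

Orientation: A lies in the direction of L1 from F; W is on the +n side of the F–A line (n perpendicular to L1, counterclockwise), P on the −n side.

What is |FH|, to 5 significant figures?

45.103

The slot axis is L1's direction at 26.4°, so u = (cos 26.4°, sin 26.4°) = (0.89571, 0.44464) and n = (−sin 26.4°, cos 26.4°) = (-0.44464, 0.89571). F is at the origin and A lies 42.5 along u from F, so A = 42.5·u = (38.068, 18.897). Tangency of A1 to both parallel lines with radius 15.1 puts W and P at F ± 15.1·n: W = (-6.7140, 13.525), P = (6.7140, -13.525). Equal radii place H and D the same way about A: H = A + 15.1·n = (31.354, 32.422), D = A − 15.1·n = (44.782, 5.3717). Then |FH| = |H − F| = 45.103.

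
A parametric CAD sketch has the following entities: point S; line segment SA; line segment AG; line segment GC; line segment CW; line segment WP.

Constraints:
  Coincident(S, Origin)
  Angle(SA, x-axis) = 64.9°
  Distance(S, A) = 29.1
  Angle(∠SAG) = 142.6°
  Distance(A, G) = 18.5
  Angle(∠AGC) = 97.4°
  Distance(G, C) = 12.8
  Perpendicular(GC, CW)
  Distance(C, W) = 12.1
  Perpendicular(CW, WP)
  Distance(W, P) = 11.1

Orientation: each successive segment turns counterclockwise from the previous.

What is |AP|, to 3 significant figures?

7.46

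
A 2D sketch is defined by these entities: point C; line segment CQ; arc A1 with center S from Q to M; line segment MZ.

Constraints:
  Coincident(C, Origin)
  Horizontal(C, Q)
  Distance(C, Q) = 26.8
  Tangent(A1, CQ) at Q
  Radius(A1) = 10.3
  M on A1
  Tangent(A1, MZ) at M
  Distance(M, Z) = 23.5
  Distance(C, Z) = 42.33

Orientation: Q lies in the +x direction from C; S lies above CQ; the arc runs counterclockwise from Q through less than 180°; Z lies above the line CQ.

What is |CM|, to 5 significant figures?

38.857

C is at the origin; C and Q share the same y with |CQ| = 26.8 and Q on the +x side, so Q = (26.800, 0.0000). Tangency of A1 to CQ means the radius SQ is perpendicular to CQ, so S = Q + (0, 10.3) = (26.800, 10.300). Since SM ⟂ MZ (tangency), |SZ| = √(10.3² + 23.5²) = 25.658 regardless of where M sits on A1. So Z lies on both circle(C, 42.33) and circle(S, 25.658); the above-CQ intersection is Z = (22.826, 35.648). M is the foot of the tangent from Z: M = (35.479, 15.846).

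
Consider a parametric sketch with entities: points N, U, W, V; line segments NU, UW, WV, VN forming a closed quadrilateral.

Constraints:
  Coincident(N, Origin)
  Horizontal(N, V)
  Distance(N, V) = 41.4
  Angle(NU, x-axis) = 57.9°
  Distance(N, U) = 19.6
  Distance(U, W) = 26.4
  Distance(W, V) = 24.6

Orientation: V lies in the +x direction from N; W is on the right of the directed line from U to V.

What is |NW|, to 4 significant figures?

20.25

Checks: |UW| = 26.40 ✓; |WV| = 24.60 ✓.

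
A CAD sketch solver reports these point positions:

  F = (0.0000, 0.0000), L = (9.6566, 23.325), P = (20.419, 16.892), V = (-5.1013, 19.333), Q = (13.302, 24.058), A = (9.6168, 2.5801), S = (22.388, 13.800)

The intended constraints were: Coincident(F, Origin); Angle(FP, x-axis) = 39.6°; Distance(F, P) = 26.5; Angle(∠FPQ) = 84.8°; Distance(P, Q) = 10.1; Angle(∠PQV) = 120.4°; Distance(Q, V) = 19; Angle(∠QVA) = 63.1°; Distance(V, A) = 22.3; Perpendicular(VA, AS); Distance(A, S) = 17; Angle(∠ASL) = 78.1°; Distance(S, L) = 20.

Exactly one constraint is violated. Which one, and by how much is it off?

Distance(S, L) = 20 — off by 4.10.

F = (0.00, 0.00) ✓; FP at 39.60° ✓; |FP| = 26.50 ✓; ∠FPQ = 84.80° ✓; |PQ| = 10.10 ✓; ∠PQV = 120.4° ✓; |QV| = 19.00 ✓; ∠QVA = 63.10° ✓; |VA| = 22.30 ✓; ∠(VA, AS) = 90.00° ✓; |AS| = 17.00 ✓; ∠ASL = 78.10° ✓; |SL| = 15.90 ✗.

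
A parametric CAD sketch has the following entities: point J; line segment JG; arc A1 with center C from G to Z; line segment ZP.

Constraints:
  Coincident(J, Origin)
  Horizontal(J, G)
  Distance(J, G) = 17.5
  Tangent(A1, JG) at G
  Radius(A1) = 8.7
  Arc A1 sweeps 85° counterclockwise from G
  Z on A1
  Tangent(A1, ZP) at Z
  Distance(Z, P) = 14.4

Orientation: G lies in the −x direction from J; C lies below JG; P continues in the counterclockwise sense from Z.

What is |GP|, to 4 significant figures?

24.40

J is at the origin; J and G share the same y with |JG| = 17.5 and G on the −x side, so G = (-17.50, 0.000). A1 meets JG tangentially, so CG is at right angles to JG, so C = G + (0, -8.7) = (-17.50, -8.700). On A1, G sits at bearing 90° from C; an 85° counterclockwise sweep puts Z at bearing 175°, so Z = C + 8.7·(cos 175°, sin 175°) = (-26.17, -7.942). Since A1 is tangent to ZP there, CZ ⟂ ZP, so ZP runs along (−sin 175°, cos 175°); with |ZP| = 14.4, P = (-27.42, -22.29). Then |GP| = |P − G| = 24.40.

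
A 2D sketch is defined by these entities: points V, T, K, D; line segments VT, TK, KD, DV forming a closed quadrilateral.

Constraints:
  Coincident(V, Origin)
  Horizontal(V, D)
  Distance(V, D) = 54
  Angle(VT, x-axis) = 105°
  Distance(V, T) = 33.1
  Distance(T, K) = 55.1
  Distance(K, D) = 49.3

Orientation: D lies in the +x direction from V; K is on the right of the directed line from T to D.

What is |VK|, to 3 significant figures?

22.2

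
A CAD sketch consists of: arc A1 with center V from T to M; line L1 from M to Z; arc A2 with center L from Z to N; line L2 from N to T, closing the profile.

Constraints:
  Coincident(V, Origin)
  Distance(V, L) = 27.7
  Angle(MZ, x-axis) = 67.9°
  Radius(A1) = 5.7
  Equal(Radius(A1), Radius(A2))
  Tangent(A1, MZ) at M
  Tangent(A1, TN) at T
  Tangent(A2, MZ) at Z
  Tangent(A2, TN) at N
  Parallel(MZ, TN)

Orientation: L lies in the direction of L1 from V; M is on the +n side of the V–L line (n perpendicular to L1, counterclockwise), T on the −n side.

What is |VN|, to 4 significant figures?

28.28

The slot axis is L1's direction at 67.9°, so u = (cos 67.9°, sin 67.9°) = (0.3762, 0.9265) and n = (−sin 67.9°, cos 67.9°) = (-0.9265, 0.3762). V is at the origin and L lies 27.7 along u from V, so L = 27.7·u = (10.42, 25.66). Tangency of A1 to both parallel lines with radius 5.7 puts M and T at V ± 5.7·n: M = (-5.281, 2.144), T = (5.281, -2.144). Equal radii place Z and N the same way about L: Z = L + 5.7·n = (5.140, 27.81), N = L − 5.7·n = (15.70, 23.52). Then |VN| = |N − V| = 28.28.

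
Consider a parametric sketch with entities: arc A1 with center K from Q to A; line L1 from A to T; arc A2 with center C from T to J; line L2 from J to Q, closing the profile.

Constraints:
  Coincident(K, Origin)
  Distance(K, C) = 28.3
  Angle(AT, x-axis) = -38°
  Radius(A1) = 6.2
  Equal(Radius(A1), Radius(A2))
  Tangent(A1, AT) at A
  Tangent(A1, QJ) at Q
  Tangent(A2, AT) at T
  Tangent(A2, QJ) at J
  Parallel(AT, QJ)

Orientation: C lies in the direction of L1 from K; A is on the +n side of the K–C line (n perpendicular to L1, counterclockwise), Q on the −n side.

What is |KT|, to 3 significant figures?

29.0

The slot axis is L1's direction at -38.0°, so u = (cos -38.0°, sin -38.0°) = (0.788, -0.616) and n = (−sin -38.0°, cos -38.0°) = (0.616, 0.788). K is at the origin and C lies 28.3 along u from K, so C = 28.3·u = (22.3, -17.4). Tangency of A1 to both parallel lines with radius 6.2 puts A and Q at K ± 6.2·n: A = (3.82, 4.89), Q = (-3.82, -4.89). Equal radii place T and J the same way about C: T = C + 6.2·n = (26.1, -12.5), J = C − 6.2·n = (18.5, -22.3). Then |KT| = |T − K| = 29.0.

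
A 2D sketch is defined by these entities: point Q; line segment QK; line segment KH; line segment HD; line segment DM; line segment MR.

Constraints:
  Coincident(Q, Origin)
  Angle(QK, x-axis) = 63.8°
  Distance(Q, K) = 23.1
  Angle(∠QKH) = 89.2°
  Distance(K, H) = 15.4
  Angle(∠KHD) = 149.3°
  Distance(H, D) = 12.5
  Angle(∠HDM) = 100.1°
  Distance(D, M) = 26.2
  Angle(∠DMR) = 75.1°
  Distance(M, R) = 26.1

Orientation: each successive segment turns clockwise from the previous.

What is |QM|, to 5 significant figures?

18.352

Q is at the origin; QK runs at 63.8° with length 23.1, so K = (10.199, 20.727). ∠QKH = 89.2° gives KH at -27.000° from the x-axis; with |KH| = 15.4, H = (23.920, 13.735). ∠KHD = 149.3° gives HD at -57.700° from the x-axis; with |HD| = 12.5, D = (30.600, 3.1694). ∠HDM = 100.1° gives DM at -137.60° from the x-axis; with |DM| = 26.2, M = (11.252, -14.497). Then |QM| = |M − Q| = 18.352.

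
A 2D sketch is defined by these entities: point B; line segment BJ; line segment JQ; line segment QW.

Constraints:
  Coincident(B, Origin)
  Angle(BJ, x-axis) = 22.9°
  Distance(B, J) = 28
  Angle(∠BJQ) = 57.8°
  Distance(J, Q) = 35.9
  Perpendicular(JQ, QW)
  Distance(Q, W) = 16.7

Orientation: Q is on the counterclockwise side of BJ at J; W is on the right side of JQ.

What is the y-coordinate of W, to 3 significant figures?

45.1

∠BJQ = 57.8°, so JQ runs at 22.9° + (180° − 57.8°) = 145° from the x-axis; with |JQ| = 35.9, Q = J + 35.9·(cos 145°, sin 145°) = (-3.65, 31.4). JQ ⟂ QW; with |QW| = 16.7 on the right of JQ, W = Q + 16.7·(0.572, 0.820) = (5.90, 45.1). So W.y = 45.1.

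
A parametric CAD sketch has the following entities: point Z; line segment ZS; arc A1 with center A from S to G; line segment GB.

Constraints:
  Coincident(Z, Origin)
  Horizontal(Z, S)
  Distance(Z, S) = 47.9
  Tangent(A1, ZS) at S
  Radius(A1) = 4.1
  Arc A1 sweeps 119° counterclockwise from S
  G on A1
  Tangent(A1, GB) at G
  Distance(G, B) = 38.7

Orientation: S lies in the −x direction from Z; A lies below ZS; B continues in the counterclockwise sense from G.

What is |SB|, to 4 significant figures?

42.72

On A1, S sits at bearing 90° from A; a 119° counterclockwise sweep puts G at bearing 209°, so G = A + 4.1·(cos 209°, sin 209°) = (-51.49, -6.088). The tangent condition forces AG to be normal to GB, so GB runs along (−sin 209°, cos 209°); with |GB| = 38.7, B = (-32.72, -39.94). Then |SB| = |B − S| = 42.72.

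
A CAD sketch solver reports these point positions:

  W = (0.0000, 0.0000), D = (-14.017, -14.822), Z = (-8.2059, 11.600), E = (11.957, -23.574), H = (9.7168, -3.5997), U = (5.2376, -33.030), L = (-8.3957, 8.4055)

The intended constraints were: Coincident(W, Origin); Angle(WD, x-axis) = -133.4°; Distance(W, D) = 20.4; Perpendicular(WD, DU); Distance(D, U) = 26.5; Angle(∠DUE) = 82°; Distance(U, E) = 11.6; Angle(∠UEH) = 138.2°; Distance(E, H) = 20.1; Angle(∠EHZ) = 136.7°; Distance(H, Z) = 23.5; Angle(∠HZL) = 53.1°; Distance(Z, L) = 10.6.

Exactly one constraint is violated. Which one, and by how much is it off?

Distance(Z, L) = 10.6 — off by 7.40.

W = (0.00, 0.00) ✓; WD at -133.4° ✓; |WD| = 20.40 ✓; ∠(WD, DU) = 90.00° ✓; |DU| = 26.50 ✓; ∠DUE = 82.00° ✓; |UE| = 11.60 ✓; ∠UEH = 138.2° ✓; |EH| = 20.10 ✓; ∠EHZ = 136.7° ✓; |HZ| = 23.50 ✓; ∠HZL = 53.10° ✓; |ZL| = 3.200 ✗.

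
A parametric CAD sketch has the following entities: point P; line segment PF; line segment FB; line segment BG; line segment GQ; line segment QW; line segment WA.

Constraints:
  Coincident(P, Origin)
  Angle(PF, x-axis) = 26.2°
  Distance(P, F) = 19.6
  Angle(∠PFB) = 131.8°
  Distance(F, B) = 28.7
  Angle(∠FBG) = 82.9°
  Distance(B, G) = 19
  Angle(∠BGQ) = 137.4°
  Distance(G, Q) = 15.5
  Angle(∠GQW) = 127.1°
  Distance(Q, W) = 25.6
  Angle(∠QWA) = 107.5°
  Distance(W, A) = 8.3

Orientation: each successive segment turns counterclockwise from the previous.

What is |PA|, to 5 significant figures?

1.9464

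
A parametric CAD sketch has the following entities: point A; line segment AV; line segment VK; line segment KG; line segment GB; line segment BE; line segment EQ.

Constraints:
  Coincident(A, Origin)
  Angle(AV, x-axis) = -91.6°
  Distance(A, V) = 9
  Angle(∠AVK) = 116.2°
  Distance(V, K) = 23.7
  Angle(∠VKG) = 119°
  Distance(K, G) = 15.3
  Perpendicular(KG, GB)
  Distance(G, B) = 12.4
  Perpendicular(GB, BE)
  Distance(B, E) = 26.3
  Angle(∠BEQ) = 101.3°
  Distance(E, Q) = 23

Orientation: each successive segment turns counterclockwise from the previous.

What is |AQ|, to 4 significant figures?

39.35

A is at the origin; AV runs at -91.6° with length 9.0, so V = (-0.2513, -8.996). ∠AVK = 116.2° gives VK at -27.80° from the x-axis; with |VK| = 23.7, K = (20.71, -20.05). ∠VKG = 119.0° gives KG at 33.20° from the x-axis; with |KG| = 15.3, G = (33.52, -11.67). KG ⟂ GB, so GB runs at 123.2°; with |GB| = 12.4, B = (26.73, -1.296). The perpendicularity gives BE at right angles to GB, so BE runs at -146.8°; with |BE| = 26.3, E = (4.719, -15.70). ∠BEQ = 101.3° gives EQ at -68.10° from the x-axis; with |EQ| = 23.0, Q = (13.30, -37.04). Then |AQ| = |Q − A| = 39.35.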